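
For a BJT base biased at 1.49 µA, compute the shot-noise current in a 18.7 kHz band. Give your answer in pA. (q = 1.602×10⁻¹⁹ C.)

94.5 pA

I_n = √(2qI·B)
2qI·B = 2 × 1.602×10⁻¹⁹ × 1.49×10⁻⁶ × 1.87×10⁴ = 8.93×10⁻²¹ A²
I_n = √(8.93×10⁻²¹) = 9.45×10⁻¹¹ A = 94.5 pA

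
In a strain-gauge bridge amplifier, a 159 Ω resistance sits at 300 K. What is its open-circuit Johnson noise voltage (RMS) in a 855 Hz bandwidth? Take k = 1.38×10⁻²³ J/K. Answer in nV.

V_n = √(4kTRB)
4kTRB = 4 × 1.38×10⁻²³ × 300 × 1.59×10² × 8.55×10² = 2.25×10⁻¹⁵ V²
V_n = √(2.25×10⁻¹⁵) = 4.74×10⁻⁸ V = 47.4 nV

47.4 nV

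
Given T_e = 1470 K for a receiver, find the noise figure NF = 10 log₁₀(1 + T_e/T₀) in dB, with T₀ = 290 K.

F = 1 + T_e/T₀ = 1 + 1470/290 = 6.06897
NF = 10 log₁₀(6.06897) = 7.83 dB

7.83 dB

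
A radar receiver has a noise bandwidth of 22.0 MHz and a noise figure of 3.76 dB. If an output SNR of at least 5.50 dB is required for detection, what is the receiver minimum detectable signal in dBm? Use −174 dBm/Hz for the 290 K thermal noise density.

−91.3 dBm

Sensitivity = −174 + 10 log₁₀(B) + NF + SNR_min
= −174 + 73.42 + 3.76 + 5.50
= −91.32 dBm → −91.3 dBm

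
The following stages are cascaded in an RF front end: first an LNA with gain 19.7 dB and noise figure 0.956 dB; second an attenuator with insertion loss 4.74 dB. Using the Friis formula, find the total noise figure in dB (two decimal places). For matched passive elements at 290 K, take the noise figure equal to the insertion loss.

Convert to linear (a loss of L dB is a gain of −L dB): F_i = 10^(NF_i/10), G_i = 10^(G_i,dB/10)
  Stage 1: F_1 = 10^(0.956/10) = 1.246, G_1 = 10^(19.7/10) = 93.33
  Stage 2: F_2 = 10^(4.74/10) = 2.979, G_2 = 10^(−4.74/10) = 0.3357
Friis cascade:
  F = 1.246 + (2.979 − 1)/93.33 = 1.267
NF = 10 log₁₀(1.267) = 1.03 dB

1.03 dB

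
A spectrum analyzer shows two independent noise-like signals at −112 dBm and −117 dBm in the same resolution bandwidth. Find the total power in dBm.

−110.8 dBm

Convert to linear, add, convert back:
P₁ = 6.31×10⁻¹⁵ W, P₂ = 2.00×10⁻¹⁵ W
P_tot = 8.30×10⁻¹⁵ W → 10 log₁₀(P_tot / 10⁻³) = −110.8 dBm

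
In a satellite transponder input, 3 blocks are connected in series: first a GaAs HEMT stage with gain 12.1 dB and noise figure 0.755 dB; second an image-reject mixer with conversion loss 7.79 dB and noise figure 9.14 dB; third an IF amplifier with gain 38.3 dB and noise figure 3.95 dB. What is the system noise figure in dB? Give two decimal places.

Convert to linear (a loss of L dB is a gain of −L dB): F_i = 10^(NF_i/10), G_i = 10^(G_i,dB/10)
  Stage 1: F_1 = 10^(0.755/10) = 1.190, G_1 = 10^(12.1/10) = 16.22
  Stage 2: F_2 = 10^(9.14/10) = 8.204, G_2 = 10^(−7.79/10) = 0.1663
  Stage 3: F_3 = 10^(3.95/10) = 2.483, G_3 = 10^(38.3/10) = 6761
Friis cascade:
  F = 1.190 + (8.204 − 1)/16.22 + (2.483 − 1)/2.698 = 2.184
NF = 10 log₁₀(2.184) = 3.39 dB

3.39 dB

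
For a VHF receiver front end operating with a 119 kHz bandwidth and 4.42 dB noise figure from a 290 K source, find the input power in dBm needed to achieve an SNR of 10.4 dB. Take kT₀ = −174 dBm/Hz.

Sensitivity = −174 + 10 log₁₀(B) + NF + SNR_min
= −174 + 50.76 + 4.42 + 10.4
= −108.42 dBm → −108.4 dBm

−108.4 dBm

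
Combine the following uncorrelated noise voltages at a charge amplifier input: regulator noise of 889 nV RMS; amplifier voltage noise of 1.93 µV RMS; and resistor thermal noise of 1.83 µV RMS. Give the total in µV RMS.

Uncorrelated sources add in power (mean-square): V_tot = √(ΣV_i²)
V_tot = √[(8.89×10⁻⁷)² + (1.93×10⁻⁶)² + (1.83×10⁻⁶)²] = 2.80×10⁻⁶ V = 2.80 µV

2.80 µV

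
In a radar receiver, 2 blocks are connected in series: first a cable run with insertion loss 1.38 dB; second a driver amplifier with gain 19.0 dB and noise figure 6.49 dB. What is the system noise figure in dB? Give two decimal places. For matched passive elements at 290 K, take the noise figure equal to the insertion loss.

Convert to linear (a loss of L dB is a gain of −L dB): F_i = 10^(NF_i/10), G_i = 10^(G_i,dB/10)
  Stage 1: F_1 = 10^(1.38/10) = 1.374, G_1 = 10^(−1.38/10) = 0.7278
  Stage 2: F_2 = 10^(6.49/10) = 4.457, G_2 = 10^(19.0/10) = 79.43
Friis cascade:
  F = 1.374 + (4.457 − 1)/0.7278 = 6.124
NF = 10 log₁₀(6.124) = 7.87 dB

7.87 dB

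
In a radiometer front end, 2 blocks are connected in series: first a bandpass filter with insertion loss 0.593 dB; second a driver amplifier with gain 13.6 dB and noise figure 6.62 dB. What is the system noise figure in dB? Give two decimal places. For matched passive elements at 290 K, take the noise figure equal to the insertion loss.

7.21 dB

Convert to linear (a loss of L dB is a gain of −L dB): F_i = 10^(NF_i/10), G_i = 10^(G_i,dB/10)
  Stage 1: F_1 = 10^(0.593/10) = 1.146, G_1 = 10^(−0.593/10) = 0.8724
  Stage 2: F_2 = 10^(6.62/10) = 4.592, G_2 = 10^(13.6/10) = 22.91
Friis cascade:
  F = 1.146 + (4.592 − 1)/0.8724 = 5.264
NF = 10 log₁₀(5.264) = 7.21 dB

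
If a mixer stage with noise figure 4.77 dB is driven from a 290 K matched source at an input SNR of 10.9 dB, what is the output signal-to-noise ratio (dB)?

By definition F = SNR_in/SNR_out, so in dB: SNR_out = SNR_in − NF
SNR_out = 10.9 − 4.77 = 6.13 dB

6.13 dB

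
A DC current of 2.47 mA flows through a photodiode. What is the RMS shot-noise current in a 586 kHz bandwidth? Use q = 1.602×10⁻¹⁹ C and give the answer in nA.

I_n = √(2qI·B)
2qI·B = 2 × 1.602×10⁻¹⁹ × 2.47×10⁻³ × 5.86×10⁵ = 4.64×10⁻¹⁶ A²
I_n = √(4.64×10⁻¹⁶) = 2.15×10⁻⁸ A = 21.5 nA

21.5 nA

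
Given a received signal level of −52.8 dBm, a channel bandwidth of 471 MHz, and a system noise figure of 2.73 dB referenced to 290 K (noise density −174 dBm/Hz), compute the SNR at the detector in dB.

Noise floor: N = −174 + 10 log₁₀(B) + NF
10 log₁₀(4.71×10⁸) = 86.73 dB
N = −174 + 86.73 + 2.73 = −84.54 dBm
SNR = P_sig − N = −52.8 − (−84.54) = 31.74 dB → 31.7 dB

31.7 dB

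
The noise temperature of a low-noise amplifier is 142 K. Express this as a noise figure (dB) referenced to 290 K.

1.73 dB

F = 1 + T_e/T₀ = 1 + 142/290 = 1.48966
NF = 10 log₁₀(1.48966) = 1.73 dB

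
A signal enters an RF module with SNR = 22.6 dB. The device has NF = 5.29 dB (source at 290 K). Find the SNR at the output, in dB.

By definition F = SNR_in/SNR_out, so in dB: SNR_out = SNR_in − NF
SNR_out = 22.6 − 5.29 = 17.31 dB

17.31 dB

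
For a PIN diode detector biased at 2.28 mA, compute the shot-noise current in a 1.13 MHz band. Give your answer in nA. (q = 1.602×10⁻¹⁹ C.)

I_n = √(2qI·B)
2qI·B = 2 × 1.602×10⁻¹⁹ × 2.28×10⁻³ × 1.13×10⁶ = 8.25×10⁻¹⁶ A²
I_n = √(8.25×10⁻¹⁶) = 2.87×10⁻⁸ A = 28.7 nA

28.7 nA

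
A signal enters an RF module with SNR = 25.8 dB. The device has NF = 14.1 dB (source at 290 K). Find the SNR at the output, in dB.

11.7 dB

By definition F = SNR_in/SNR_out, so in dB: SNR_out = SNR_in − NF
SNR_out = 25.8 − 14.1 = 11.7 dB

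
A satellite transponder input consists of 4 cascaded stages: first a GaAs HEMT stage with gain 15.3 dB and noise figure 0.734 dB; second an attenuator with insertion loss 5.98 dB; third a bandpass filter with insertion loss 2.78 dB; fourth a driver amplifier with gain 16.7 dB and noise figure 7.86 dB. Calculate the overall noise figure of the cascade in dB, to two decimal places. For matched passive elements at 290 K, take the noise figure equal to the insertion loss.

Convert to linear (a loss of L dB is a gain of −L dB): F_i = 10^(NF_i/10), G_i = 10^(G_i,dB/10)
  Stage 1: F_1 = 10^(0.734/10) = 1.184, G_1 = 10^(15.3/10) = 33.88
  Stage 2: F_2 = 10^(5.98/10) = 3.963, G_2 = 10^(−5.98/10) = 0.2523
  Stage 3: F_3 = 10^(2.78/10) = 1.897, G_3 = 10^(−2.78/10) = 0.5272
  Stage 4: F_4 = 10^(7.86/10) = 6.109, G_4 = 10^(16.7/10) = 46.77
Friis cascade:
  F = 1.184 + (3.963 − 1)/33.88 + (1.897 − 1)/8.551 + (6.109 − 1)/4.508 = 2.510
NF = 10 log₁₀(2.510) = 4.00 dB

4.00 dB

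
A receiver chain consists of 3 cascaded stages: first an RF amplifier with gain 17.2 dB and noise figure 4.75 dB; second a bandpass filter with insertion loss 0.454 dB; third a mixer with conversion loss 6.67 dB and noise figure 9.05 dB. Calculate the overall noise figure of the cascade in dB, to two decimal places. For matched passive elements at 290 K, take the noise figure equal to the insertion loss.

4.96 dB

Convert to linear (a loss of L dB is a gain of −L dB): F_i = 10^(NF_i/10), G_i = 10^(G_i,dB/10)
  Stage 1: F_1 = 10^(4.75/10) = 2.985, G_1 = 10^(17.2/10) = 52.48
  Stage 2: F_2 = 10^(0.454/10) = 1.110, G_2 = 10^(−0.454/10) = 0.9007
  Stage 3: F_3 = 10^(9.05/10) = 8.035, G_3 = 10^(−6.67/10) = 0.2153
Friis cascade:
  F = 2.985 + (1.110 − 1)/52.48 + (8.035 − 1)/47.27 = 3.136
NF = 10 log₁₀(3.136) = 4.96 dB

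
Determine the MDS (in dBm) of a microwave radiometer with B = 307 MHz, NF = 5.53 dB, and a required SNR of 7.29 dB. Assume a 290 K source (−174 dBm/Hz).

−76.3 dBm

Sensitivity = −174 + 10 log₁₀(B) + NF + SNR_min
= −174 + 84.87 + 5.53 + 7.29
= −76.31 dBm → −76.3 dBm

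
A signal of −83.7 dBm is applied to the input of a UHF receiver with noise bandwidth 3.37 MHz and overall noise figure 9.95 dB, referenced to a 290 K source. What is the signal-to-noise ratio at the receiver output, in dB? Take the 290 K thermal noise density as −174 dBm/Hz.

Noise floor: N = −174 + 10 log₁₀(B) + NF
10 log₁₀(3.37×10⁶) = 65.28 dB
N = −174 + 65.28 + 9.95 = −98.77 dBm
SNR = P_sig − N = −83.7 − (−98.77) = 15.07 dB → 15.1 dB

15.1 dB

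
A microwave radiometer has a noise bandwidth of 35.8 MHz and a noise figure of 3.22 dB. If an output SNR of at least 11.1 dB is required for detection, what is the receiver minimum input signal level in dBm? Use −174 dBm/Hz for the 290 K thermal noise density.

−84.1 dBm

Sensitivity = −174 + 10 log₁₀(B) + NF + SNR_min
= −174 + 75.54 + 3.22 + 11.1
= −84.14 dBm → −84.1 dBm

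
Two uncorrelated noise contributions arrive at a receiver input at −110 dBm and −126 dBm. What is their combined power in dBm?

−109.9 dBm

Convert to linear, add, convert back:
P₁ = 1.00×10⁻¹⁴ W, P₂ = 2.51×10⁻¹⁶ W
P_tot = 1.03×10⁻¹⁴ W → 10 log₁₀(P_tot / 10⁻³) = −109.9 dBm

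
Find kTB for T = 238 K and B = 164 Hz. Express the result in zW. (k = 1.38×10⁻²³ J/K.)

539 zW

P_n = kTB = 1.38×10⁻²³ × 238 × 1.64×10² = 5.39×10⁻¹⁹ W = 539 zW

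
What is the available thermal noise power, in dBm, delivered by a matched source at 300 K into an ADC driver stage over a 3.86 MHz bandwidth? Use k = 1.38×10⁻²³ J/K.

−108.0 dBm

P_n = kTB = 1.38×10⁻²³ × 300 × 3.86×10⁶ = 1.60×10⁻¹⁴ W
In dBm: 10 log₁₀(1.60×10⁻¹⁴ / 10⁻³) = −108.0 dBm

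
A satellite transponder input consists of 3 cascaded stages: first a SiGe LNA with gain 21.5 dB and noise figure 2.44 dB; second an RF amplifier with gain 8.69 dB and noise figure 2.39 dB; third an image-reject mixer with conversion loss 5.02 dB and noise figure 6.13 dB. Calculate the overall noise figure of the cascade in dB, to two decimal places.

2.46 dB

Convert to linear (a loss of L dB is a gain of −L dB): F_i = 10^(NF_i/10), G_i = 10^(G_i,dB/10)
  Stage 1: F_1 = 10^(2.44/10) = 1.754, G_1 = 10^(21.5/10) = 141.3
  Stage 2: F_2 = 10^(2.39/10) = 1.734, G_2 = 10^(8.69/10) = 7.396
  Stage 3: F_3 = 10^(6.13/10) = 4.102, G_3 = 10^(−5.02/10) = 0.3148
Friis cascade:
  F = 1.754 + (1.734 − 1)/141.3 + (4.102 − 1)/1045 = 1.762
NF = 10 log₁₀(1.762) = 2.46 dB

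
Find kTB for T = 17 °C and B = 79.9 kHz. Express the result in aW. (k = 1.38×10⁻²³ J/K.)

T = 17 °C + 273.15 = 290.15 K
P_n = kTB = 1.38×10⁻²³ × 290.15 × 7.99×10⁴ = 3.20×10⁻¹⁶ W = 320 aW

320 aW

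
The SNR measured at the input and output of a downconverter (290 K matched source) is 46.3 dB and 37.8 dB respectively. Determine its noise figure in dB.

8.5 dB

NF (dB) = SNR_in(dB) − SNR_out(dB) when the source is at T₀
NF = 46.3 − 37.8 = 8.5 dB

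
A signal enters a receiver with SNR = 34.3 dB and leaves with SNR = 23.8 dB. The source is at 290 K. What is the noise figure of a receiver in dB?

NF (dB) = SNR_in(dB) − SNR_out(dB) when the source is at T₀
NF = 34.3 − 23.8 = 10.5 dB

10.5 dB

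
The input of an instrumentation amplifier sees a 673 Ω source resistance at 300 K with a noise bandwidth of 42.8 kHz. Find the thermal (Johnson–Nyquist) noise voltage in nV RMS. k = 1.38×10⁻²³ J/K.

691 nV

V_n = √(4kTRB)
4kTRB = 4 × 1.38×10⁻²³ × 300 × 6.73×10² × 4.28×10⁴ = 4.77×10⁻¹³ V²
V_n = √(4.77×10⁻¹³) = 6.91×10⁻⁷ V = 691 nV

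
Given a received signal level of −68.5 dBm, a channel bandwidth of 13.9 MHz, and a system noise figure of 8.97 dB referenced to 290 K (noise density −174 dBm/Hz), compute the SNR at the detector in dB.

25.1 dB

Noise floor: N = −174 + 10 log₁₀(B) + NF
10 log₁₀(1.39×10⁷) = 71.43 dB
N = −174 + 71.43 + 8.97 = −93.60 dBm
SNR = P_sig − N = −68.5 − (−93.60) = 25.10 dB → 25.1 dB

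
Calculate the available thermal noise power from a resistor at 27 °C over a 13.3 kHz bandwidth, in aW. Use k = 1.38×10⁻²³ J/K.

55.1 aW

T = 27 °C + 273.15 = 300.15 K
P_n = kTB = 1.38×10⁻²³ × 300.15 × 1.33×10⁴ = 5.51×10⁻¹⁷ W = 55.1 aW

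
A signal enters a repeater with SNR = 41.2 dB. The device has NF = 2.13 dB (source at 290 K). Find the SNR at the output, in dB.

By definition F = SNR_in/SNR_out, so in dB: SNR_out = SNR_in − NF
SNR_out = 41.2 − 2.13 = 39.07 dB

39.07 dB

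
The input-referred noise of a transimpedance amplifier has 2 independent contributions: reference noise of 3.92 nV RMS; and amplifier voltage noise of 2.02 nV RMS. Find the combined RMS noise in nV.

Uncorrelated sources add in power (mean-square): V_tot = √(ΣV_i²)
V_tot = √[(3.92×10⁻⁹)² + (2.02×10⁻⁹)²] = 4.41×10⁻⁹ V = 4.41 nV

4.41 nV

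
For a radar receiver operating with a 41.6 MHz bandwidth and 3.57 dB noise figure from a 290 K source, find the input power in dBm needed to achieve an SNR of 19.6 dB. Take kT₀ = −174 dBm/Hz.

−74.6 dBm

Sensitivity = −174 + 10 log₁₀(B) + NF + SNR_min
= −174 + 76.19 + 3.57 + 19.6
= −74.64 dBm → −74.6 dBm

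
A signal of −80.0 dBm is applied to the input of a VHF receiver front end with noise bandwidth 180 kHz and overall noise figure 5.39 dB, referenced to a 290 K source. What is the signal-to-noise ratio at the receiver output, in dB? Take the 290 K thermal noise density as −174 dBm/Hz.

36.1 dB

Noise floor: N = −174 + 10 log₁₀(B) + NF
10 log₁₀(1.80×10⁵) = 52.55 dB
N = −174 + 52.55 + 5.39 = −116.06 dBm
SNR = P_sig − N = −80.0 − (−116.06) = 36.06 dB → 36.1 dB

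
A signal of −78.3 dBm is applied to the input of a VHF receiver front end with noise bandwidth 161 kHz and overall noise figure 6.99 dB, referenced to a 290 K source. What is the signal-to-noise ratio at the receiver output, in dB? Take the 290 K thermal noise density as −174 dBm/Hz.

36.6 dB

Noise floor: N = −174 + 10 log₁₀(B) + NF
10 log₁₀(1.61×10⁵) = 52.07 dB
N = −174 + 52.07 + 6.99 = −114.94 dBm
SNR = P_sig − N = −78.3 − (−114.94) = 36.64 dB → 36.6 dB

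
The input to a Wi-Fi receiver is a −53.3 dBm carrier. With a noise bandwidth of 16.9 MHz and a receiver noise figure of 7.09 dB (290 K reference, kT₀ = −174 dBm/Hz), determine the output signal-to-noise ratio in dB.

Noise floor: N = −174 + 10 log₁₀(B) + NF
10 log₁₀(1.69×10⁷) = 72.28 dB
N = −174 + 72.28 + 7.09 = −94.63 dBm
SNR = P_sig − N = −53.3 − (−94.63) = 41.33 dB → 41.3 dB

41.3 dB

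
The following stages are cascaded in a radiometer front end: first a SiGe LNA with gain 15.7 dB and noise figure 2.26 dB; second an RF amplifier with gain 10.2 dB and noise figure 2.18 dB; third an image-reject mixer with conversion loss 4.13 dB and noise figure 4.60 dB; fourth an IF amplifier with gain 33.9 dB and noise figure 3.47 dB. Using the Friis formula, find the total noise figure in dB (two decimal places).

Convert to linear (a loss of L dB is a gain of −L dB): F_i = 10^(NF_i/10), G_i = 10^(G_i,dB/10)
  Stage 1: F_1 = 10^(2.26/10) = 1.683, G_1 = 10^(15.7/10) = 37.15
  Stage 2: F_2 = 10^(2.18/10) = 1.652, G_2 = 10^(10.2/10) = 10.47
  Stage 3: F_3 = 10^(4.60/10) = 2.884, G_3 = 10^(−4.13/10) = 0.3864
  Stage 4: F_4 = 10^(3.47/10) = 2.223, G_4 = 10^(33.9/10) = 2455
Friis cascade:
  F = 1.683 + (1.652 − 1)/37.15 + (2.884 − 1)/389.0 + (2.223 − 1)/150.3 = 1.713
NF = 10 log₁₀(1.713) = 2.34 dB

2.34 dB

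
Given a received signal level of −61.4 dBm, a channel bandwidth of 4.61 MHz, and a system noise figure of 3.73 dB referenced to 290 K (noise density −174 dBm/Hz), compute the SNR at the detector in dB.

Noise floor: N = −174 + 10 log₁₀(B) + NF
10 log₁₀(4.61×10⁶) = 66.64 dB
N = −174 + 66.64 + 3.73 = −103.63 dBm
SNR = P_sig − N = −61.4 − (−103.63) = 42.23 dB → 42.2 dB

42.2 dB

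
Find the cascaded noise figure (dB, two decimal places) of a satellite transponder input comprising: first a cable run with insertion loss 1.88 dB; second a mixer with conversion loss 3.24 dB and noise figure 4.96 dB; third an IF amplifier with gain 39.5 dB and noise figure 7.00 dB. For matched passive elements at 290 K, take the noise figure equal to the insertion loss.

12.52 dB

Convert to linear (a loss of L dB is a gain of −L dB): F_i = 10^(NF_i/10), G_i = 10^(G_i,dB/10)
  Stage 1: F_1 = 10^(1.88/10) = 1.542, G_1 = 10^(−1.88/10) = 0.6486
  Stage 2: F_2 = 10^(4.96/10) = 3.133, G_2 = 10^(−3.24/10) = 0.4742
  Stage 3: F_3 = 10^(7.00/10) = 5.012, G_3 = 10^(39.5/10) = 8913
Friis cascade:
  F = 1.542 + (3.133 − 1)/0.6486 + (5.012 − 1)/0.3076 = 17.87
NF = 10 log₁₀(17.87) = 12.52 dB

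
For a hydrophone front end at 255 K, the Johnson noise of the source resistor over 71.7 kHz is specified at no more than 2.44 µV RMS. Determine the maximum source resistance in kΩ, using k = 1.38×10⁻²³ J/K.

5.90 kΩ

Johnson–Nyquist: V_n = √(4kTRB) ⇒ R = V_n² / (4kTB)
4kTB = 4 × 1.38×10⁻²³ × 255 × 7.17×10⁴ = 1.01×10⁻¹⁵
R = (2.44×10⁻⁶)² / 1.01×10⁻¹⁵ = 5.90×10³ Ω = 5.90 kΩ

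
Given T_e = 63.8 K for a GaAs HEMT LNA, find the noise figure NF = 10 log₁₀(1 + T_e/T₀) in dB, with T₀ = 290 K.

0.864 dB

F = 1 + T_e/T₀ = 1 + 63.8/290 = 1.22
NF = 10 log₁₀(1.22) = 0.864 dB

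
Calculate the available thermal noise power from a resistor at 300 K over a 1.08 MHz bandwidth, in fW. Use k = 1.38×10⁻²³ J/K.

4.47 fW

P_n = kTB = 1.38×10⁻²³ × 300 × 1.08×10⁶ = 4.47×10⁻¹⁵ W = 4.47 fW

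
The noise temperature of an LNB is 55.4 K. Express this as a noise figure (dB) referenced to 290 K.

F = 1 + T_e/T₀ = 1 + 55.4/290 = 1.19103
NF = 10 log₁₀(1.19103) = 0.759 dB

0.759 dB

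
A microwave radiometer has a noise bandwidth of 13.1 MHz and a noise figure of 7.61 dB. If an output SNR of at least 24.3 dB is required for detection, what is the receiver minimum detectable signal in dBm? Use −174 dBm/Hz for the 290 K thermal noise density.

Sensitivity = −174 + 10 log₁₀(B) + NF + SNR_min
= −174 + 71.17 + 7.61 + 24.3
= −70.92 dBm → −70.9 dBm

−70.9 dBm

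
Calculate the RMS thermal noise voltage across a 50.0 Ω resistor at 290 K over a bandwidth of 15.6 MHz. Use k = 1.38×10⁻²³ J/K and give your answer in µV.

V_n = √(4kTRB)
4kTRB = 4 × 1.38×10⁻²³ × 290 × 5.00×10¹ × 1.56×10⁷ = 1.25×10⁻¹¹ V²
V_n = √(1.25×10⁻¹¹) = 3.53×10⁻⁶ V = 3.53 µV

3.53 µV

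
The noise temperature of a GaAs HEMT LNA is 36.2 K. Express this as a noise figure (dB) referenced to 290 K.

F = 1 + T_e/T₀ = 1 + 36.2/290 = 1.12483
NF = 10 log₁₀(1.12483) = 0.511 dB

0.511 dB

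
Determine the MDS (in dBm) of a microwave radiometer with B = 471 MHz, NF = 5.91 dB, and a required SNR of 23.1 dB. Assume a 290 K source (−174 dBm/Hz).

Sensitivity = −174 + 10 log₁₀(B) + NF + SNR_min
= −174 + 86.73 + 5.91 + 23.1
= −58.26 dBm → −58.3 dBm

−58.3 dBm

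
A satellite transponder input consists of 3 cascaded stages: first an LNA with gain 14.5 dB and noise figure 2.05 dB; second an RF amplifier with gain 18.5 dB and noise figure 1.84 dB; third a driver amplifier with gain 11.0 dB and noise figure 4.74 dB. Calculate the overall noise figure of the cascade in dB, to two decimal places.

Convert to linear (a loss of L dB is a gain of −L dB): F_i = 10^(NF_i/10), G_i = 10^(G_i,dB/10)
  Stage 1: F_1 = 10^(2.05/10) = 1.603, G_1 = 10^(14.5/10) = 28.18
  Stage 2: F_2 = 10^(1.84/10) = 1.528, G_2 = 10^(18.5/10) = 70.79
  Stage 3: F_3 = 10^(4.74/10) = 2.979, G_3 = 10^(11.0/10) = 12.59
Friis cascade:
  F = 1.603 + (1.528 − 1)/28.18 + (2.979 − 1)/1995 = 1.623
NF = 10 log₁₀(1.623) = 2.10 dB

2.10 dB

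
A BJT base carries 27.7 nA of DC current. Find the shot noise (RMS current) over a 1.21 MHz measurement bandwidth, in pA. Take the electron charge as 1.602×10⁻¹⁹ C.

I_n = √(2qI·B)
2qI·B = 2 × 1.602×10⁻¹⁹ × 2.77×10⁻⁸ × 1.21×10⁶ = 1.07×10⁻²⁰ A²
I_n = √(1.07×10⁻²⁰) = 1.04×10⁻¹⁰ A = 104 pA

104 pA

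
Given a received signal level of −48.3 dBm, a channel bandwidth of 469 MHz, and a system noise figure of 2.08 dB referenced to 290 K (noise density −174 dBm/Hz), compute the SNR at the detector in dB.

36.9 dB

Noise floor: N = −174 + 10 log₁₀(B) + NF
10 log₁₀(4.69×10⁸) = 86.71 dB
N = −174 + 86.71 + 2.08 = −85.21 dBm
SNR = P_sig − N = −48.3 − (−85.21) = 36.91 dB → 36.9 dB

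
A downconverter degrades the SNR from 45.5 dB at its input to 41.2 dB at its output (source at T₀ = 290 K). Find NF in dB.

NF (dB) = SNR_in(dB) − SNR_out(dB) when the source is at T₀
NF = 45.5 − 41.2 = 4.3 dB

4.3 dB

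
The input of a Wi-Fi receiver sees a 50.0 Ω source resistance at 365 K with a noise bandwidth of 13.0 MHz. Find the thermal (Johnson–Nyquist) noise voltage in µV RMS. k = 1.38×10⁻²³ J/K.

3.62 µV

V_n = √(4kTRB)
4kTRB = 4 × 1.38×10⁻²³ × 365 × 5.00×10¹ × 1.30×10⁷ = 1.31×10⁻¹¹ V²
V_n = √(1.31×10⁻¹¹) = 3.62×10⁻⁶ V = 3.62 µV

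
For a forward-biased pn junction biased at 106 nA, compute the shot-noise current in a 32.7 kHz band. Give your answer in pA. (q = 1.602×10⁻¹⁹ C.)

I_n = √(2qI·B)
2qI·B = 2 × 1.602×10⁻¹⁹ × 1.06×10⁻⁷ × 3.27×10⁴ = 1.11×10⁻²¹ A²
I_n = √(1.11×10⁻²¹) = 3.33×10⁻¹¹ A = 33.3 pA

33.3 pA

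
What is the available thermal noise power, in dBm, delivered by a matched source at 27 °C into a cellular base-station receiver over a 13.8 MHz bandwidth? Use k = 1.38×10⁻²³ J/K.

−102.4 dBm

T = 27 °C + 273.15 = 300.15 K
P_n = kTB = 1.38×10⁻²³ × 300.15 × 1.38×10⁷ = 5.72×10⁻¹⁴ W
In dBm: 10 log₁₀(5.72×10⁻¹⁴ / 10⁻³) = −102.4 dBm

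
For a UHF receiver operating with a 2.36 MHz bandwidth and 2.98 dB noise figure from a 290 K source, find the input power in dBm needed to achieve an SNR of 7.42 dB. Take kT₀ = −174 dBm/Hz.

Sensitivity = −174 + 10 log₁₀(B) + NF + SNR_min
= −174 + 63.73 + 2.98 + 7.42
= −99.87 dBm → −99.9 dBm

−99.9 dBm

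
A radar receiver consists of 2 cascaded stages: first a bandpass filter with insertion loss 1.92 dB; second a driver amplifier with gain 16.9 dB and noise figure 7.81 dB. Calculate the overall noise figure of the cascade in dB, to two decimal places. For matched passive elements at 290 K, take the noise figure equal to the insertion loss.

9.73 dB

Convert to linear (a loss of L dB is a gain of −L dB): F_i = 10^(NF_i/10), G_i = 10^(G_i,dB/10)
  Stage 1: F_1 = 10^(1.92/10) = 1.556, G_1 = 10^(−1.92/10) = 0.6427
  Stage 2: F_2 = 10^(7.81/10) = 6.039, G_2 = 10^(16.9/10) = 48.98
Friis cascade:
  F = 1.556 + (6.039 − 1)/0.6427 = 9.397
NF = 10 log₁₀(9.397) = 9.73 dB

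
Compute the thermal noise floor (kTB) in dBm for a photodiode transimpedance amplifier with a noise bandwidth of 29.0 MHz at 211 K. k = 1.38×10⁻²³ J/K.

−100.7 dBm

P_n = kTB = 1.38×10⁻²³ × 211 × 2.90×10⁷ = 8.44×10⁻¹⁴ W
In dBm: 10 log₁₀(8.44×10⁻¹⁴ / 10⁻³) = −100.7 dBm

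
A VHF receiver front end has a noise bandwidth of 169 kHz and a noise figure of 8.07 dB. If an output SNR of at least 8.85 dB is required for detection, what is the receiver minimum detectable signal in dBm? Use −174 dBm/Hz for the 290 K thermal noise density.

Sensitivity = −174 + 10 log₁₀(B) + NF + SNR_min
= −174 + 52.28 + 8.07 + 8.85
= −104.80 dBm → −104.8 dBm

−104.8 dBm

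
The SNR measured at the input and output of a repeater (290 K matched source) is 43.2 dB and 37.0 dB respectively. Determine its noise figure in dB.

6.2 dB

NF (dB) = SNR_in(dB) − SNR_out(dB) when the source is at T₀
NF = 43.2 − 37.0 = 6.2 dB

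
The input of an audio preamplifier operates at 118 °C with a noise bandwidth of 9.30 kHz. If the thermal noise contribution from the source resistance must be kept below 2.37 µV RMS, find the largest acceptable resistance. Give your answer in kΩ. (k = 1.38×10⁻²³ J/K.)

T = 118 °C + 273.15 = 391.15 K
Johnson–Nyquist: V_n = √(4kTRB) ⇒ R = V_n² / (4kTB)
4kTB = 4 × 1.38×10⁻²³ × 391.15 × 9.30×10³ = 2.01×10⁻¹⁶
R = (2.37×10⁻⁶)² / 2.01×10⁻¹⁶ = 2.80×10⁴ Ω = 28.0 kΩ

28.0 kΩ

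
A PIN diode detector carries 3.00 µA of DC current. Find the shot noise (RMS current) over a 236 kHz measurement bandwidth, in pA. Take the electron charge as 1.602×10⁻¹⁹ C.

476 pA

I_n = √(2qI·B)
2qI·B = 2 × 1.602×10⁻¹⁹ × 3.00×10⁻⁶ × 2.36×10⁵ = 2.27×10⁻¹⁹ A²
I_n = √(2.27×10⁻¹⁹) = 4.76×10⁻¹⁰ A = 476 pA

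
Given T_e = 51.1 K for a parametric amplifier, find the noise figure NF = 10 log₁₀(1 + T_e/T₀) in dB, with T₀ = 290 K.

0.705 dB

F = 1 + T_e/T₀ = 1 + 51.1/290 = 1.17621
NF = 10 log₁₀(1.17621) = 0.705 dB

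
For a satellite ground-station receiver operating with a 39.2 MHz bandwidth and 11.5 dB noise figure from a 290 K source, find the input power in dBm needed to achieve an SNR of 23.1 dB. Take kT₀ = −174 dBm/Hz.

−63.5 dBm

Sensitivity = −174 + 10 log₁₀(B) + NF + SNR_min
= −174 + 75.93 + 11.5 + 23.1
= −63.47 dBm → −63.5 dBm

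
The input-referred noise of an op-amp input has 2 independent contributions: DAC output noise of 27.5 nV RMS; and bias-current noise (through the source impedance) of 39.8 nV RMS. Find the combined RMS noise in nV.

48.4 nV

Uncorrelated sources add in power (mean-square): V_tot = √(ΣV_i²)
V_tot = √[(2.75×10⁻⁸)² + (3.98×10⁻⁸)²] = 4.84×10⁻⁸ V = 48.4 nV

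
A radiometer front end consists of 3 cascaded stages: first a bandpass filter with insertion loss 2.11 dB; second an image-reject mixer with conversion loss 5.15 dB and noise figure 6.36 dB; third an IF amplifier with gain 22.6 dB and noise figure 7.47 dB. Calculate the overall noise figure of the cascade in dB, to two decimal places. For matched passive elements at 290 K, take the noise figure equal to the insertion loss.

14.97 dB

Convert to linear (a loss of L dB is a gain of −L dB): F_i = 10^(NF_i/10), G_i = 10^(G_i,dB/10)
  Stage 1: F_1 = 10^(2.11/10) = 1.626, G_1 = 10^(−2.11/10) = 0.6152
  Stage 2: F_2 = 10^(6.36/10) = 4.325, G_2 = 10^(−5.15/10) = 0.3055
  Stage 3: F_3 = 10^(7.47/10) = 5.585, G_3 = 10^(22.6/10) = 182.0
Friis cascade:
  F = 1.626 + (4.325 − 1)/0.6152 + (5.585 − 1)/0.1879 = 31.43
NF = 10 log₁₀(31.43) = 14.97 dB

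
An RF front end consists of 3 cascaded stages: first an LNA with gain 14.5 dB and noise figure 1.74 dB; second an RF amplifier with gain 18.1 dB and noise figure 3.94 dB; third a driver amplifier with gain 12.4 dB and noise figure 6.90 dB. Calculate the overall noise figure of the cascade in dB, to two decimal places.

1.90 dB

Convert to linear (a loss of L dB is a gain of −L dB): F_i = 10^(NF_i/10), G_i = 10^(G_i,dB/10)
  Stage 1: F_1 = 10^(1.74/10) = 1.493, G_1 = 10^(14.5/10) = 28.18
  Stage 2: F_2 = 10^(3.94/10) = 2.477, G_2 = 10^(18.1/10) = 64.57
  Stage 3: F_3 = 10^(6.90/10) = 4.898, G_3 = 10^(12.4/10) = 17.38
Friis cascade:
  F = 1.493 + (2.477 − 1)/28.18 + (4.898 − 1)/1820 = 1.547
NF = 10 log₁₀(1.547) = 1.90 dB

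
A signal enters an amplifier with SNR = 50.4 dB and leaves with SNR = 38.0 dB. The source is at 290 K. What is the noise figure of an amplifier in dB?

NF (dB) = SNR_in(dB) − SNR_out(dB) when the source is at T₀
NF = 50.4 − 38.0 = 12.4 dB

12.4 dB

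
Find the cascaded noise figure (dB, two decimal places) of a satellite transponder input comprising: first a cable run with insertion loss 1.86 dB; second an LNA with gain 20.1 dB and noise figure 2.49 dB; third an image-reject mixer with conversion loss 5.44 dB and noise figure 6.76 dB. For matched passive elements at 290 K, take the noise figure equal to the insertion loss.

4.44 dB

Convert to linear (a loss of L dB is a gain of −L dB): F_i = 10^(NF_i/10), G_i = 10^(G_i,dB/10)
  Stage 1: F_1 = 10^(1.86/10) = 1.535, G_1 = 10^(−1.86/10) = 0.6516
  Stage 2: F_2 = 10^(2.49/10) = 1.774, G_2 = 10^(20.1/10) = 102.3
  Stage 3: F_3 = 10^(6.76/10) = 4.742, G_3 = 10^(−5.44/10) = 0.2858
Friis cascade:
  F = 1.535 + (1.774 − 1)/0.6516 + (4.742 − 1)/66.68 = 2.779
NF = 10 log₁₀(2.779) = 4.44 dB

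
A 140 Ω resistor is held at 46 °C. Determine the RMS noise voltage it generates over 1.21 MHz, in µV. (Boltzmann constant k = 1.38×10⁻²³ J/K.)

1.73 µV

T = 46 °C + 273.15 = 319.15 K
V_n = √(4kTRB)
4kTRB = 4 × 1.38×10⁻²³ × 319.15 × 1.40×10² × 1.21×10⁶ = 2.98×10⁻¹² V²
V_n = √(2.98×10⁻¹²) = 1.73×10⁻⁶ V = 1.73 µV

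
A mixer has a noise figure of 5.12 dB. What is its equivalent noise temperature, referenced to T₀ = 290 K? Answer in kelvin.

F = 10^(5.12/10) = 3.25087
T_e = (F − 1)·T₀ = (3.25087 − 1) × 290 = 653 K

653 K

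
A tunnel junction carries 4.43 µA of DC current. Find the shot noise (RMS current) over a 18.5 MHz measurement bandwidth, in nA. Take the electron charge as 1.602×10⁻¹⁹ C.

5.12 nA

I_n = √(2qI·B)
2qI·B = 2 × 1.602×10⁻¹⁹ × 4.43×10⁻⁶ × 1.85×10⁷ = 2.63×10⁻¹⁷ A²
I_n = √(2.63×10⁻¹⁷) = 5.12×10⁻⁹ A = 5.12 nA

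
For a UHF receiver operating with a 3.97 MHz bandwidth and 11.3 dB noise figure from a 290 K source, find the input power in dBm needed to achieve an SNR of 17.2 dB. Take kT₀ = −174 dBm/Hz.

−79.5 dBm

Sensitivity = −174 + 10 log₁₀(B) + NF + SNR_min
= −174 + 65.99 + 11.3 + 17.2
= −79.51 dBm → −79.5 dBm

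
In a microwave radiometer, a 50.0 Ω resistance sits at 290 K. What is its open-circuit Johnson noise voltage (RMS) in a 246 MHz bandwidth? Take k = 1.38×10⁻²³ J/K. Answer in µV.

14.0 µV

V_n = √(4kTRB)
4kTRB = 4 × 1.38×10⁻²³ × 290 × 5.00×10¹ × 2.46×10⁸ = 1.97×10⁻¹⁰ V²
V_n = √(1.97×10⁻¹⁰) = 1.40×10⁻⁵ V = 14.0 µV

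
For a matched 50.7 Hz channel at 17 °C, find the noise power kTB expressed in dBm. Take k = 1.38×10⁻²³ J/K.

−156.9 dBm

T = 17 °C + 273.15 = 290.15 K
P_n = kTB = 1.38×10⁻²³ × 290.15 × 5.07×10¹ = 2.03×10⁻¹⁹ W
In dBm: 10 log₁₀(2.03×10⁻¹⁹ / 10⁻³) = −156.9 dBm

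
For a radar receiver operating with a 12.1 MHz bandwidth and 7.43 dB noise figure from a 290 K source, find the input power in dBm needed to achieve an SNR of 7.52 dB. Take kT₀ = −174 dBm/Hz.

−88.2 dBm

Sensitivity = −174 + 10 log₁₀(B) + NF + SNR_min
= −174 + 70.83 + 7.43 + 7.52
= −88.22 dBm → −88.2 dBm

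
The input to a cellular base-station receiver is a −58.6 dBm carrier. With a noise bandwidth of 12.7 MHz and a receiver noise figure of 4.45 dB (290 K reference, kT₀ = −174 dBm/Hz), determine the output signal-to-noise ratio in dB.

39.9 dB

Noise floor: N = −174 + 10 log₁₀(B) + NF
10 log₁₀(1.27×10⁷) = 71.04 dB
N = −174 + 71.04 + 4.45 = −98.51 dBm
SNR = P_sig − N = −58.6 − (−98.51) = 39.91 dB → 39.9 dB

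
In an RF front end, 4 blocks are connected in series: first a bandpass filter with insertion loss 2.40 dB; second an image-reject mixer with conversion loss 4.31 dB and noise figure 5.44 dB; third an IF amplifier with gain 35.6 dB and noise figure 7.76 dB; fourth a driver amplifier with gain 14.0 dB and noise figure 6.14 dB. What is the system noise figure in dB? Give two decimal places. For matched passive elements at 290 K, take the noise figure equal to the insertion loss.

14.68 dB

Convert to linear (a loss of L dB is a gain of −L dB): F_i = 10^(NF_i/10), G_i = 10^(G_i,dB/10)
  Stage 1: F_1 = 10^(2.40/10) = 1.738, G_1 = 10^(−2.40/10) = 0.5754
  Stage 2: F_2 = 10^(5.44/10) = 3.499, G_2 = 10^(−4.31/10) = 0.3707
  Stage 3: F_3 = 10^(7.76/10) = 5.970, G_3 = 10^(35.6/10) = 3631
  Stage 4: F_4 = 10^(6.14/10) = 4.111, G_4 = 10^(14.0/10) = 25.12
Friis cascade:
  F = 1.738 + (3.499 − 1)/0.5754 + (5.970 − 1)/0.2133 + (4.111 − 1)/774.5 = 29.39
NF = 10 log₁₀(29.39) = 14.68 dB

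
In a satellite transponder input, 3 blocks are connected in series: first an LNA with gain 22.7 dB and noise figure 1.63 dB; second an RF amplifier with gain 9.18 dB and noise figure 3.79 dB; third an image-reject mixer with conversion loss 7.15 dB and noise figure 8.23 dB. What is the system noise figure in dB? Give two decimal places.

1.66 dB

Convert to linear (a loss of L dB is a gain of −L dB): F_i = 10^(NF_i/10), G_i = 10^(G_i,dB/10)
  Stage 1: F_1 = 10^(1.63/10) = 1.455, G_1 = 10^(22.7/10) = 186.2
  Stage 2: F_2 = 10^(3.79/10) = 2.393, G_2 = 10^(9.18/10) = 8.279
  Stage 3: F_3 = 10^(8.23/10) = 6.653, G_3 = 10^(−7.15/10) = 0.1928
Friis cascade:
  F = 1.455 + (2.393 − 1)/186.2 + (6.653 − 1)/1542 = 1.467
NF = 10 log₁₀(1.467) = 1.66 dB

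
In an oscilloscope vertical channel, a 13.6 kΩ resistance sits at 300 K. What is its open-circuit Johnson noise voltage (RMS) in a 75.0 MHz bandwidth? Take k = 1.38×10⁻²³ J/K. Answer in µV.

130 µV

V_n = √(4kTRB)
4kTRB = 4 × 1.38×10⁻²³ × 300 × 1.36×10⁴ × 7.50×10⁷ = 1.69×10⁻⁸ V²
V_n = √(1.69×10⁻⁸) = 1.30×10⁻⁴ V = 130 µV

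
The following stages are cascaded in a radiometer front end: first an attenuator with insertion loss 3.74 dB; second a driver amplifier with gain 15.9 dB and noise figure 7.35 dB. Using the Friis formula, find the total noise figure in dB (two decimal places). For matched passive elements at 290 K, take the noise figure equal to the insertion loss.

Convert to linear (a loss of L dB is a gain of −L dB): F_i = 10^(NF_i/10), G_i = 10^(G_i,dB/10)
  Stage 1: F_1 = 10^(3.74/10) = 2.366, G_1 = 10^(−3.74/10) = 0.4227
  Stage 2: F_2 = 10^(7.35/10) = 5.433, G_2 = 10^(15.9/10) = 38.90
Friis cascade:
  F = 2.366 + (5.433 − 1)/0.4227 = 12.85
NF = 10 log₁₀(12.85) = 11.09 dB

11.09 dB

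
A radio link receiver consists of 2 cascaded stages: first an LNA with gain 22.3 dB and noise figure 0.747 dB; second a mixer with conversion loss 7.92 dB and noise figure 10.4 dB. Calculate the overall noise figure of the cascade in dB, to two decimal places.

0.96 dB

Convert to linear (a loss of L dB is a gain of −L dB): F_i = 10^(NF_i/10), G_i = 10^(G_i,dB/10)
  Stage 1: F_1 = 10^(0.747/10) = 1.188, G_1 = 10^(22.3/10) = 169.8
  Stage 2: F_2 = 10^(10.4/10) = 10.96, G_2 = 10^(−7.92/10) = 0.1614
Friis cascade:
  F = 1.188 + (10.96 − 1)/169.8 = 1.246
NF = 10 log₁₀(1.246) = 0.96 dB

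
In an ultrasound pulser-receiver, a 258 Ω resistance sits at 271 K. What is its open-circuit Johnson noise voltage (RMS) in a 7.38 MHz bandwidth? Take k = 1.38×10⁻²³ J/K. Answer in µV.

V_n = √(4kTRB)
4kTRB = 4 × 1.38×10⁻²³ × 271 × 2.58×10² × 7.38×10⁶ = 2.85×10⁻¹¹ V²
V_n = √(2.85×10⁻¹¹) = 5.34×10⁻⁶ V = 5.34 µV

5.34 µV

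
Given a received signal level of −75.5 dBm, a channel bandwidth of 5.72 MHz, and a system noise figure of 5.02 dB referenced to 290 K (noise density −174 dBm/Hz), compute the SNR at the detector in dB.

Noise floor: N = −174 + 10 log₁₀(B) + NF
10 log₁₀(5.72×10⁶) = 67.57 dB
N = −174 + 67.57 + 5.02 = −101.41 dBm
SNR = P_sig − N = −75.5 − (−101.41) = 25.91 dB → 25.9 dB

25.9 dB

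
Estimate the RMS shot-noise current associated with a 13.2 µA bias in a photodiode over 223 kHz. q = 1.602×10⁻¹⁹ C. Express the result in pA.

I_n = √(2qI·B)
2qI·B = 2 × 1.602×10⁻¹⁹ × 1.32×10⁻⁵ × 2.23×10⁵ = 9.43×10⁻¹⁹ A²
I_n = √(9.43×10⁻¹⁹) = 9.71×10⁻¹⁰ A = 971 pA

971 pA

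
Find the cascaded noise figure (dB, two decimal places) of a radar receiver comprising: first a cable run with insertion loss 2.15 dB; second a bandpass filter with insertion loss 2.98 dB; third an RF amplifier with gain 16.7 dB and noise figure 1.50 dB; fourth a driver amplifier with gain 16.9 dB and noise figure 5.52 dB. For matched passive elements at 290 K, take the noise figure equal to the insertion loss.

6.80 dB

Convert to linear (a loss of L dB is a gain of −L dB): F_i = 10^(NF_i/10), G_i = 10^(G_i,dB/10)
  Stage 1: F_1 = 10^(2.15/10) = 1.641, G_1 = 10^(−2.15/10) = 0.6095
  Stage 2: F_2 = 10^(2.98/10) = 1.986, G_2 = 10^(−2.98/10) = 0.5035
  Stage 3: F_3 = 10^(1.50/10) = 1.413, G_3 = 10^(16.7/10) = 46.77
  Stage 4: F_4 = 10^(5.52/10) = 3.565, G_4 = 10^(16.9/10) = 48.98
Friis cascade:
  F = 1.641 + (1.986 − 1)/0.6095 + (1.413 − 1)/0.3069 + (3.565 − 1)/14.35 = 4.781
NF = 10 log₁₀(4.781) = 6.80 dB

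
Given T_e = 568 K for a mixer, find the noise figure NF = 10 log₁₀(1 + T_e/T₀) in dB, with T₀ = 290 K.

4.71 dB

F = 1 + T_e/T₀ = 1 + 568/290 = 2.95862
NF = 10 log₁₀(2.95862) = 4.71 dB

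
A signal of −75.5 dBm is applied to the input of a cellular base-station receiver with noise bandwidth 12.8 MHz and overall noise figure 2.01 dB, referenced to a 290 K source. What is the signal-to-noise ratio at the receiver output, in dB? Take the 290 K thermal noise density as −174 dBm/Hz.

Noise floor: N = −174 + 10 log₁₀(B) + NF
10 log₁₀(1.28×10⁷) = 71.07 dB
N = −174 + 71.07 + 2.01 = −100.92 dBm
SNR = P_sig − N = −75.5 − (−100.92) = 25.42 dB → 25.4 dB

25.4 dB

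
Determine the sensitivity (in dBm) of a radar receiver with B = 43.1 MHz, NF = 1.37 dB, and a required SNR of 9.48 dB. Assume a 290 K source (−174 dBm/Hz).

Sensitivity = −174 + 10 log₁₀(B) + NF + SNR_min
= −174 + 76.34 + 1.37 + 9.48
= −86.81 dBm → −86.8 dBm

−86.8 dBm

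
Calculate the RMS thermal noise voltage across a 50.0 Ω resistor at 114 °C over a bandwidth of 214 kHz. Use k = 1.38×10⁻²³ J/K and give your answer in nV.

478 nV

T = 114 °C + 273.15 = 387.15 K
V_n = √(4kTRB)
4kTRB = 4 × 1.38×10⁻²³ × 387.15 × 5.00×10¹ × 2.14×10⁵ = 2.29×10⁻¹³ V²
V_n = √(2.29×10⁻¹³) = 4.78×10⁻⁷ V = 478 nV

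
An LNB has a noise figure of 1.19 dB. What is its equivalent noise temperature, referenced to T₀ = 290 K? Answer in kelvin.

91.4 K

F = 10^(1.19/10) = 1.31522
T_e = (F − 1)·T₀ = (1.31522 − 1) × 290 = 91.4 K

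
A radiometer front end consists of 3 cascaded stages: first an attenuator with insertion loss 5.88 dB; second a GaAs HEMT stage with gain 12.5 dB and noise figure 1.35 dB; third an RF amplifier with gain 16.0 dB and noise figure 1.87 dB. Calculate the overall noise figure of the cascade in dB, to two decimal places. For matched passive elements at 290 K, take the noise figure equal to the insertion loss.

7.33 dB

Convert to linear (a loss of L dB is a gain of −L dB): F_i = 10^(NF_i/10), G_i = 10^(G_i,dB/10)
  Stage 1: F_1 = 10^(5.88/10) = 3.873, G_1 = 10^(−5.88/10) = 0.2582
  Stage 2: F_2 = 10^(1.35/10) = 1.365, G_2 = 10^(12.5/10) = 17.78
  Stage 3: F_3 = 10^(1.87/10) = 1.538, G_3 = 10^(16.0/10) = 39.81
Friis cascade:
  F = 3.873 + (1.365 − 1)/0.2582 + (1.538 − 1)/4.592 = 5.402
NF = 10 log₁₀(5.402) = 7.33 dB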